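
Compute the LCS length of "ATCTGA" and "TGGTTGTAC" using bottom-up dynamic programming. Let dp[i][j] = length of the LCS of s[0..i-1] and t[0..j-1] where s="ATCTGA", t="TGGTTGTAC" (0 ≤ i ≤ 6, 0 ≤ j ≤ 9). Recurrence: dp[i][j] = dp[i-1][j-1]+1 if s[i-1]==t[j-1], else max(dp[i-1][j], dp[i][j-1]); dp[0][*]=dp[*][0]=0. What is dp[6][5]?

   ''  T  G  G  T  T  G  T  A  C
''  0  0  0  0  0  0  0  0  0  0
 A  0  0  0  0  0  0  0  0  1  1
 T  0  1  1  1  1  1  1  1  1  1
 C  0  1  1  1  1  1  1  1  1  2
 T  0  1  1  1  2  2  2  2  2  2
 G  0  1  2  2  2  2  3  3  3  3
 A  0  1  2  2  2  2  3  3  4  4

2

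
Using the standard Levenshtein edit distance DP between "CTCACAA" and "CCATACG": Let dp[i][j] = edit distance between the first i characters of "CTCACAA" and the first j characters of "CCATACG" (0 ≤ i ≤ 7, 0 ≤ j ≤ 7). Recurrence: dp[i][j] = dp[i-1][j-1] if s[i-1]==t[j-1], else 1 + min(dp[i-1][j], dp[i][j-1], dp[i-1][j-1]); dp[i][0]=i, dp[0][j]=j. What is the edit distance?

   ''  C  C  A  T  A  C  G
''  0  1  2  3  4  5  6  7
 C  1  0  1  2  3  4  5  6
 T  2  1  1  2  2  3  4  5
 C  3  2  1  2  3  3  3  4
 A  4  3  2  1  2  3  4  4
 C  5  4  3  2  2  3  3  4
 A  6  5  4  3  3  2  3  4
 A  7  6  5  4  4  3  3  4

4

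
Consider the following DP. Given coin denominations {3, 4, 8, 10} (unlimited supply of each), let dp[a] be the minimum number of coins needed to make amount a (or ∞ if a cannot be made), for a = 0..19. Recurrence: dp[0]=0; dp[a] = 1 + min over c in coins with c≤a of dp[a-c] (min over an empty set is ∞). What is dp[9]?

3

 a  0  1  2  3  4  5  6  7  8  9 10 11 12 13 14 15 16 17 18 19
dp  0  -  -  1  1  -  2  2  1  3  1  2  2  2  2  3  2  3  2  3
(- denotes ∞ / unreachable)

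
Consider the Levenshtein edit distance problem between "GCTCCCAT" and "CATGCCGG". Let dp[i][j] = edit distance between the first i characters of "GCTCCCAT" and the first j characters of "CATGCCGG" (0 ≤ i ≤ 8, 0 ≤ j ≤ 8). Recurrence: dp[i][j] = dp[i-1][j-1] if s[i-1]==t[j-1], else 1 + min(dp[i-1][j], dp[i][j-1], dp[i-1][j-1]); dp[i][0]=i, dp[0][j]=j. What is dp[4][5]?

3

   ''  C  A  T  G  C  C  G  G
''  0  1  2  3  4  5  6  7  8
 G  1  1  2  3  3  4  5  6  7
 C  2  1  2  3  4  3  4  5  6
 T  3  2  2  2  3  4  4  5  6
 C  4  3  3  3  3  3  4  5  6
 C  5  4  4  4  4  3  3  4  5
 C  6  5  5  5  5  4  3  4  5
 A  7  6  5  6  6  5  4  4  5
 T  8  7  6  5  6  6  5  5  5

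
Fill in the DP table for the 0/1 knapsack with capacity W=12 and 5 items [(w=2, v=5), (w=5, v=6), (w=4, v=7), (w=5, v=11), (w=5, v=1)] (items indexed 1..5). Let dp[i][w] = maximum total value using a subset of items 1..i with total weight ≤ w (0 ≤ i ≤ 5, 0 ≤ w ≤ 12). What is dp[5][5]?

i\w   0   1   2   3   4   5   6   7   8   9  10  11  12
  0   0   0   0   0   0   0   0   0   0   0   0   0   0
  1   0   0   5   5   5   5   5   5   5   5   5   5   5
  2   0   0   5   5   5   6   6  11  11  11  11  11  11
  3   0   0   5   5   7   7  12  12  12  13  13  18  18
  4   0   0   5   5   7  11  12  16  16  18  18  23  23
  5   0   0   5   5   7  11  12  16  16  18  18  23  23

11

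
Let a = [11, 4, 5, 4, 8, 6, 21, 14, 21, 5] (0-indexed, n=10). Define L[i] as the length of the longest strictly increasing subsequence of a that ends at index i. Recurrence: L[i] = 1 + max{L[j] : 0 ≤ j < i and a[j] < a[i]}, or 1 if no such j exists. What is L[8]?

   i    0    1    2    3    4    5    6    7    8    9
a[i]   11    4    5    4    8    6   21   14   21    5
L[i]    1    1    2    1    3    3    4    4    5    2

5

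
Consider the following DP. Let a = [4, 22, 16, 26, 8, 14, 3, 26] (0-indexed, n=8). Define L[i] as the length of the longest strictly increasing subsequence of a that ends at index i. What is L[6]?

   i    0    1    2    3    4    5    6    7
a[i]    4   22   16   26    8   14    3   26
L[i]    1    2    2    3    2    3    1    4

1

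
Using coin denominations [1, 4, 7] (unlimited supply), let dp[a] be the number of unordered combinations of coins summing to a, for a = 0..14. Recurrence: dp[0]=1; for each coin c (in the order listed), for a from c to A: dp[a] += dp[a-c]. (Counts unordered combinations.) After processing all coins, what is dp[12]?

6

after  coin     0     1     2     3     4     5     6     7     8     9    10    11    12    13    14
          1     1     1     1     1     1     1     1     1     1     1     1     1     1     1     1
          4     1     1     1     1     2     2     2     2     3     3     3     3     4     4     4
          7     1     1     1     1     2     2     2     3     4     4     4     5     6     6     7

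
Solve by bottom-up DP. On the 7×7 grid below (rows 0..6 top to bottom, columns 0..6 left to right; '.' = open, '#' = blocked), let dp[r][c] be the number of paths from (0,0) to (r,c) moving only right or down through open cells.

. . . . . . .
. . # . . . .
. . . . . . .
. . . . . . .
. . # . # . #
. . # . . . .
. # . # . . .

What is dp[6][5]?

48

r\c   0   1   2   3   4   5   6
  0   1   1   1   1   1   1   1
  1   1   2   0   1   2   3   4
  2   1   3   3   4   6   9  13
  3   1   4   7  11  17  26  39
  4   1   5   0  11   0  26   0
  5   1   6   0  11  11  37  37
  6   1   0   0   0  11  48  85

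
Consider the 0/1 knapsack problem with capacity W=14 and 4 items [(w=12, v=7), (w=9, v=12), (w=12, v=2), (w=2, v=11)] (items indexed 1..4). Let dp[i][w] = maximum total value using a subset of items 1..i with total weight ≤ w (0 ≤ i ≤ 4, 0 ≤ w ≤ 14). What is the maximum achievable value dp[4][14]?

i\w   0   1   2   3   4   5   6   7   8   9  10  11  12  13  14
  0   0   0   0   0   0   0   0   0   0   0   0   0   0   0   0
  1   0   0   0   0   0   0   0   0   0   0   0   0   7   7   7
  2   0   0   0   0   0   0   0   0   0  12  12  12  12  12  12
  3   0   0   0   0   0   0   0   0   0  12  12  12  12  12  12
  4   0   0  11  11  11  11  11  11  11  12  12  23  23  23  23

23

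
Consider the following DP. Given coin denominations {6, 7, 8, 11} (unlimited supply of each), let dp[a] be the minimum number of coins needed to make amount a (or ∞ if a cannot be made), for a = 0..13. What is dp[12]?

 a  0  1  2  3  4  5  6  7  8  9 10 11 12 13
dp  0  -  -  -  -  -  1  1  1  -  -  1  2  2
(- denotes ∞ / unreachable)

2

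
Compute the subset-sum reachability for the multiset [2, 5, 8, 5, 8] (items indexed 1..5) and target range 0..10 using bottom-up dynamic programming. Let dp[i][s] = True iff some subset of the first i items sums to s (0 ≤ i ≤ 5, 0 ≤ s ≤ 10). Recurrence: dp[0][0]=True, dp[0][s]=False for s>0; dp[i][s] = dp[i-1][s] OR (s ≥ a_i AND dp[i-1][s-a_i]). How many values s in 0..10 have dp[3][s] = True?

6

i\s   0   1   2   3   4   5   6   7   8   9  10
  0   T   F   F   F   F   F   F   F   F   F   F
  1   T   F   T   F   F   F   F   F   F   F   F
  2   T   F   T   F   F   T   F   T   F   F   F
  3   T   F   T   F   F   T   F   T   T   F   T
  4   T   F   T   F   F   T   F   T   T   F   T
  5   T   F   T   F   F   T   F   T   T   F   T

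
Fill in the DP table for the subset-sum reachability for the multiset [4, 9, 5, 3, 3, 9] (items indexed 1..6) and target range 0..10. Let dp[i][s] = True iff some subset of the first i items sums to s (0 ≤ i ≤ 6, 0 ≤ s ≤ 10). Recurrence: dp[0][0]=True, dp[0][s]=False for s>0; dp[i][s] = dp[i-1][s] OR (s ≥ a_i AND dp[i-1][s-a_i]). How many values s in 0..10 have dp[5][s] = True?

i\s   0   1   2   3   4   5   6   7   8   9  10
  0   T   F   F   F   F   F   F   F   F   F   F
  1   T   F   F   F   T   F   F   F   F   F   F
  2   T   F   F   F   T   F   F   F   F   T   F
  3   T   F   F   F   T   T   F   F   F   T   F
  4   T   F   F   T   T   T   F   T   T   T   F
  5   T   F   F   T   T   T   T   T   T   T   T
  6   T   F   F   T   T   T   T   T   T   T   T

9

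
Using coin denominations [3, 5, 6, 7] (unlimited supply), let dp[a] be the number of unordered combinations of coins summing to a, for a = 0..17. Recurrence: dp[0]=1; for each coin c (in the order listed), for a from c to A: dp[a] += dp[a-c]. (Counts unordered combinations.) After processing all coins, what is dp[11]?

after  coin     0     1     2     3     4     5     6     7     8     9    10    11    12    13    14    15    16    17
          3     1     0     0     1     0     0     1     0     0     1     0     0     1     0     0     1     0     0
          5     1     0     0     1     0     1     1     0     1     1     1     1     1     1     1     2     1     1
          6     1     0     0     1     0     1     2     0     1     2     1     2     3     1     2     4     2     3
          7     1     0     0     1     0     1     2     1     1     2     2     2     4     3     3     5     4     5

2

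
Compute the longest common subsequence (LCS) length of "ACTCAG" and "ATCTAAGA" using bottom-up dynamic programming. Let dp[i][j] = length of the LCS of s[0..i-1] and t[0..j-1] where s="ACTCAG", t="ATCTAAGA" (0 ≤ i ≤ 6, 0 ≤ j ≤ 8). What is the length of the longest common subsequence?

   ''  A  T  C  T  A  A  G  A
''  0  0  0  0  0  0  0  0  0
 A  0  1  1  1  1  1  1  1  1
 C  0  1  1  2  2  2  2  2  2
 T  0  1  2  2  3  3  3  3  3
 C  0  1  2  3  3  3  3  3  3
 A  0  1  2  3  3  4  4  4  4
 G  0  1  2  3  3  4  4  5  5

5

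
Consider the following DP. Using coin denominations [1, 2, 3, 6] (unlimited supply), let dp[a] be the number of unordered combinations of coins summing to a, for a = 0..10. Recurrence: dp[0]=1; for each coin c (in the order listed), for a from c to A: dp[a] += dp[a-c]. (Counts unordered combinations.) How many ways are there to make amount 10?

after  coin     0     1     2     3     4     5     6     7     8     9    10
          1     1     1     1     1     1     1     1     1     1     1     1
          2     1     1     2     2     3     3     4     4     5     5     6
          3     1     1     2     3     4     5     7     8    10    12    14
          6     1     1     2     3     4     5     8     9    12    15    18

18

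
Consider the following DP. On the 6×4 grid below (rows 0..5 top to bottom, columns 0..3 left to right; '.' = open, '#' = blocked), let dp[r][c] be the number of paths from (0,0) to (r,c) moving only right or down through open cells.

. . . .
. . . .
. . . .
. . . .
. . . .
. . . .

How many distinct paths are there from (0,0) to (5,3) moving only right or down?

56

r\c   0   1   2   3
  0   1   1   1   1
  1   1   2   3   4
  2   1   3   6  10
  3   1   4  10  20
  4   1   5  15  35
  5   1   6  21  56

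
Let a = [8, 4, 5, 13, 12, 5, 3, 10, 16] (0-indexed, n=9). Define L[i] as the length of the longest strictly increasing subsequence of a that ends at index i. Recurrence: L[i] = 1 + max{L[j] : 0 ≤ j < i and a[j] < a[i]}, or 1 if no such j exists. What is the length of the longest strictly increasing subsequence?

4

   i    0    1    2    3    4    5    6    7    8
a[i]    8    4    5   13   12    5    3   10   16
L[i]    1    1    2    3    3    2    1    3    4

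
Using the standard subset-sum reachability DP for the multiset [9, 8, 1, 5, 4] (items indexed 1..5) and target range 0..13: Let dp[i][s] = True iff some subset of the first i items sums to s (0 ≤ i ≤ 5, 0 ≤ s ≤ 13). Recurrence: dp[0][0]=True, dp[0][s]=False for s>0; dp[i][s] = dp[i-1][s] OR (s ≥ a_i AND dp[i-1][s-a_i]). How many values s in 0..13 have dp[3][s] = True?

i\s   0   1   2   3   4   5   6   7   8   9  10  11  12  13
  0   T   F   F   F   F   F   F   F   F   F   F   F   F   F
  1   T   F   F   F   F   F   F   F   F   T   F   F   F   F
  2   T   F   F   F   F   F   F   F   T   T   F   F   F   F
  3   T   T   F   F   F   F   F   F   T   T   T   F   F   F
  4   T   T   F   F   F   T   T   F   T   T   T   F   F   T
  5   T   T   F   F   T   T   T   F   T   T   T   F   T   T

5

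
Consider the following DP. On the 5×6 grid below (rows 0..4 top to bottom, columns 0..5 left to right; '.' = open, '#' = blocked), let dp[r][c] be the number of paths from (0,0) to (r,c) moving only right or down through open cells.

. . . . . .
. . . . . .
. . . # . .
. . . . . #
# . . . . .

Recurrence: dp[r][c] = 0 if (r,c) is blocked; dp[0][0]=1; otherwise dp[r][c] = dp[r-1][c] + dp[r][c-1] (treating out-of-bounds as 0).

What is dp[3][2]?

10

r\c   0   1   2   3   4   5
  0   1   1   1   1   1   1
  1   1   2   3   4   5   6
  2   1   3   6   0   5  11
  3   1   4  10  10  15   0
  4   0   4  14  24  39  39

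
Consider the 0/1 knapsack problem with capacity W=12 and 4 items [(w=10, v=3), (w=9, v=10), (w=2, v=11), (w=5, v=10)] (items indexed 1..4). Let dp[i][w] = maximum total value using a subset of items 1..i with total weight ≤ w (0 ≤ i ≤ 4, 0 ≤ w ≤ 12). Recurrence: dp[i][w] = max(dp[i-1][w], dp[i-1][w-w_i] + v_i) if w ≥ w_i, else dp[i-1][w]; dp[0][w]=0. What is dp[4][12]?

21

i\w   0   1   2   3   4   5   6   7   8   9  10  11  12
  0   0   0   0   0   0   0   0   0   0   0   0   0   0
  1   0   0   0   0   0   0   0   0   0   0   3   3   3
  2   0   0   0   0   0   0   0   0   0  10  10  10  10
  3   0   0  11  11  11  11  11  11  11  11  11  21  21
  4   0   0  11  11  11  11  11  21  21  21  21  21  21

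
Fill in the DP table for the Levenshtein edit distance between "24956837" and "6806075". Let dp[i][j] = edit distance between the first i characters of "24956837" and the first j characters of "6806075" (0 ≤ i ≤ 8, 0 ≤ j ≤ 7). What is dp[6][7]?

   ''  6  8  0  6  0  7  5
''  0  1  2  3  4  5  6  7
 2  1  1  2  3  4  5  6  7
 4  2  2  2  3  4  5  6  7
 9  3  3  3  3  4  5  6  7
 5  4  4  4  4  4  5  6  6
 6  5  4  5  5  4  5  6  7
 8  6  5  4  5  5  5  6  7
 3  7  6  5  5  6  6  6  7
 7  8  7  6  6  6  7  6  7

7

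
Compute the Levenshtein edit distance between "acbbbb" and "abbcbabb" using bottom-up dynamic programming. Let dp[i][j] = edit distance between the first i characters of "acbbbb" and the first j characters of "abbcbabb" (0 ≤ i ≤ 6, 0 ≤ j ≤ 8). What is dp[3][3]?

   ''  a  b  b  c  b  a  b  b
''  0  1  2  3  4  5  6  7  8
 a  1  0  1  2  3  4  5  6  7
 c  2  1  1  2  2  3  4  5  6
 b  3  2  1  1  2  2  3  4  5
 b  4  3  2  1  2  2  3  3  4
 b  5  4  3  2  2  2  3  3  3
 b  6  5  4  3  3  2  3  3  3

1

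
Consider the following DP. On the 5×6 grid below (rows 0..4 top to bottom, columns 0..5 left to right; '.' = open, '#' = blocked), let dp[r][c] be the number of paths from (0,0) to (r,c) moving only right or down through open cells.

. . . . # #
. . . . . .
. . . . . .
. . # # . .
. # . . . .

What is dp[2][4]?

14

r\c   0   1   2   3   4   5
  0   1   1   1   1   0   0
  1   1   2   3   4   4   4
  2   1   3   6  10  14  18
  3   1   4   0   0  14  32
  4   1   0   0   0  14  46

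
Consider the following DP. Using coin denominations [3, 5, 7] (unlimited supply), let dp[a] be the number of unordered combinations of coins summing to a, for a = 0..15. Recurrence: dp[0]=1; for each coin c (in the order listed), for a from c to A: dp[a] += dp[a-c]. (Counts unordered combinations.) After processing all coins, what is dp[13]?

2

after  coin     0     1     2     3     4     5     6     7     8     9    10    11    12    13    14    15
          3     1     0     0     1     0     0     1     0     0     1     0     0     1     0     0     1
          5     1     0     0     1     0     1     1     0     1     1     1     1     1     1     1     2
          7     1     0     0     1     0     1     1     1     1     1     2     1     2     2     2     3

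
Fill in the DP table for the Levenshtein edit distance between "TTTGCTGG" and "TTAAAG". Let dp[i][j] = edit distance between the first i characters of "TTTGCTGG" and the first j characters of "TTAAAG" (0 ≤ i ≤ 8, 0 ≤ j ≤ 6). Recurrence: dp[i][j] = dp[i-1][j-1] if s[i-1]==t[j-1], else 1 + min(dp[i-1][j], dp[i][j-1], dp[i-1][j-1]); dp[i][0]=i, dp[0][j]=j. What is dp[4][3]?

2

   ''  T  T  A  A  A  G
''  0  1  2  3  4  5  6
 T  1  0  1  2  3  4  5
 T  2  1  0  1  2  3  4
 T  3  2  1  1  2  3  4
 G  4  3  2  2  2  3  3
 C  5  4  3  3  3  3  4
 T  6  5  4  4  4  4  4
 G  7  6  5  5  5  5  4
 G  8  7  6  6  6  6  5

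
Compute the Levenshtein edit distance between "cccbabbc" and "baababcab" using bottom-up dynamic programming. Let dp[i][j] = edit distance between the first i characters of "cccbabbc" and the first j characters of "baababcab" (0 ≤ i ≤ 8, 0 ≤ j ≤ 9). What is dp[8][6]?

   ''  b  a  a  b  a  b  c  a  b
''  0  1  2  3  4  5  6  7  8  9
 c  1  1  2  3  4  5  6  6  7  8
 c  2  2  2  3  4  5  6  6  7  8
 c  3  3  3  3  4  5  6  6  7  8
 b  4  3  4  4  3  4  5  6  7  7
 a  5  4  3  4  4  3  4  5  6  7
 b  6  5  4  4  4  4  3  4  5  6
 b  7  6  5  5  4  5  4  4  5  5
 c  8  7  6  6  5  5  5  4  5  6

5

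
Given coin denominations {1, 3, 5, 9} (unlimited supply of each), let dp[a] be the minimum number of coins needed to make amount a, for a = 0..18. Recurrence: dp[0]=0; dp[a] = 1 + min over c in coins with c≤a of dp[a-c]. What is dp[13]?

3

 a  0  1  2  3  4  5  6  7  8  9 10 11 12 13 14 15 16 17 18
dp  0  1  2  1  2  1  2  3  2  1  2  3  2  3  2  3  4  3  2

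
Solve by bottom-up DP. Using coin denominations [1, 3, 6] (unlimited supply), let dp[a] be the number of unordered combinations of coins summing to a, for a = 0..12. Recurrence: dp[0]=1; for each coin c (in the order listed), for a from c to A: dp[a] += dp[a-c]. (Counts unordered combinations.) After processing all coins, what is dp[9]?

after  coin     0     1     2     3     4     5     6     7     8     9    10    11    12
          1     1     1     1     1     1     1     1     1     1     1     1     1     1
          3     1     1     1     2     2     2     3     3     3     4     4     4     5
          6     1     1     1     2     2     2     4     4     4     6     6     6     9

6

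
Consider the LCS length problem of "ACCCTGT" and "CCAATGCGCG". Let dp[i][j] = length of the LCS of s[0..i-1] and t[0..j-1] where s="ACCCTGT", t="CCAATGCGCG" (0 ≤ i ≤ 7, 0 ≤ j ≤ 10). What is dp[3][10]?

3

   ''  C  C  A  A  T  G  C  G  C  G
''  0  0  0  0  0  0  0  0  0  0  0
 A  0  0  0  1  1  1  1  1  1  1  1
 C  0  1  1  1  1  1  1  2  2  2  2
 C  0  1  2  2  2  2  2  2  2  3  3
 C  0  1  2  2  2  2  2  3  3  3  3
 T  0  1  2  2  2  3  3  3  3  3  3
 G  0  1  2  2  2  3  4  4  4  4  4
 T  0  1  2  2  2  3  4  4  4  4  4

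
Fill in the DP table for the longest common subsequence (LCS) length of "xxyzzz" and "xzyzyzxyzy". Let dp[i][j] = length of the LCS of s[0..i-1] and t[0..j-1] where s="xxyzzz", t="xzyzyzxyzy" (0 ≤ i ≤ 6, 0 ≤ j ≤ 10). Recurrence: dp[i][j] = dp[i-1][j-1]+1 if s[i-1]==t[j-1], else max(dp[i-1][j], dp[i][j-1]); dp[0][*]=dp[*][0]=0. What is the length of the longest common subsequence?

   ''  x  z  y  z  y  z  x  y  z  y
''  0  0  0  0  0  0  0  0  0  0  0
 x  0  1  1  1  1  1  1  1  1  1  1
 x  0  1  1  1  1  1  1  2  2  2  2
 y  0  1  1  2  2  2  2  2  3  3  3
 z  0  1  2  2  3  3  3  3  3  4  4
 z  0  1  2  2  3  3  4  4  4  4  4
 z  0  1  2  2  3  3  4  4  4  5  5

5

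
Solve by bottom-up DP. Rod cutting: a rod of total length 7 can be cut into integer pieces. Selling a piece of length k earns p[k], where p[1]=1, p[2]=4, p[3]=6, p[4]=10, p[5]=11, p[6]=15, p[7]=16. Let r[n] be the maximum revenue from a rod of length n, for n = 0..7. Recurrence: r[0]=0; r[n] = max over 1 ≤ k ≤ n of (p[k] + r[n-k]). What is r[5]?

   n    0    1    2    3    4    5    6    7
r[n]    0    1    4    6   10   11   15   16

11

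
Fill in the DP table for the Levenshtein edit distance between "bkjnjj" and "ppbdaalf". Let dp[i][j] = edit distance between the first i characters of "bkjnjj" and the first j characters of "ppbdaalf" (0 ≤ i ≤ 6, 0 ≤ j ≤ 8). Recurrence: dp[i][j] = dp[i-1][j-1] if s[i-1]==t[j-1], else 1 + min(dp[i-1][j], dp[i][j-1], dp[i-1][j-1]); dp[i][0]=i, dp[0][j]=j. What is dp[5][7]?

   ''  p  p  b  d  a  a  l  f
''  0  1  2  3  4  5  6  7  8
 b  1  1  2  2  3  4  5  6  7
 k  2  2  2  3  3  4  5  6  7
 j  3  3  3  3  4  4  5  6  7
 n  4  4  4  4  4  5  5  6  7
 j  5  5  5  5  5  5  6  6  7
 j  6  6  6  6  6  6  6  7  7

6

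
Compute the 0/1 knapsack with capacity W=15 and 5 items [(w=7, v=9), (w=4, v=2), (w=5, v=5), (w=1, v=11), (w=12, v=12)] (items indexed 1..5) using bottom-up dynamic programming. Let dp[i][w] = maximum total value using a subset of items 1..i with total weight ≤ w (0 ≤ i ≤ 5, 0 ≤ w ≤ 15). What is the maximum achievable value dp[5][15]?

i\w   0   1   2   3   4   5   6   7   8   9  10  11  12  13  14  15
  0   0   0   0   0   0   0   0   0   0   0   0   0   0   0   0   0
  1   0   0   0   0   0   0   0   9   9   9   9   9   9   9   9   9
  2   0   0   0   0   2   2   2   9   9   9   9  11  11  11  11  11
  3   0   0   0   0   2   5   5   9   9   9   9  11  14  14  14  14
  4   0  11  11  11  11  13  16  16  20  20  20  20  22  25  25  25
  5   0  11  11  11  11  13  16  16  20  20  20  20  22  25  25  25

25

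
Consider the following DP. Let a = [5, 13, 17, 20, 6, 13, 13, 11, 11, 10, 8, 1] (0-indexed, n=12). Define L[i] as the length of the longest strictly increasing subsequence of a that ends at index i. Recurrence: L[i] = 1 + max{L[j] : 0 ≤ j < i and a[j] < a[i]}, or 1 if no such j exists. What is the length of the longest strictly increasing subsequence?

4

   i    0    1    2    3    4    5    6    7    8    9   10   11
a[i]    5   13   17   20    6   13   13   11   11   10    8    1
L[i]    1    2    3    4    2    3    3    3    3    3    3    1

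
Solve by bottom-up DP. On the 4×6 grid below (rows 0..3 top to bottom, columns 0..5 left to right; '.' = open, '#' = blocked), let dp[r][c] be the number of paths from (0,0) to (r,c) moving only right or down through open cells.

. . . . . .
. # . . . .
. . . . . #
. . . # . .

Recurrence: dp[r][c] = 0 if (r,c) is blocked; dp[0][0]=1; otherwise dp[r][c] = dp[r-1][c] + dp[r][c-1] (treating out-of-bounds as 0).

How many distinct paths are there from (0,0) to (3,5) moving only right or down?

7

r\c   0   1   2   3   4   5
  0   1   1   1   1   1   1
  1   1   0   1   2   3   4
  2   1   1   2   4   7   0
  3   1   2   4   0   7   7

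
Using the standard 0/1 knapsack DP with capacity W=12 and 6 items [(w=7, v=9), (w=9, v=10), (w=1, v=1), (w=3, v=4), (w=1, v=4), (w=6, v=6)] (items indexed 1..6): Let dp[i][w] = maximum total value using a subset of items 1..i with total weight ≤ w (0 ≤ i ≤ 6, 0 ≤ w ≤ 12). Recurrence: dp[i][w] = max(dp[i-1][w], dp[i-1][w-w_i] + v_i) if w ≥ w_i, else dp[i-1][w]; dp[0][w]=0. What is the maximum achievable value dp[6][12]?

i\w   0   1   2   3   4   5   6   7   8   9  10  11  12
  0   0   0   0   0   0   0   0   0   0   0   0   0   0
  1   0   0   0   0   0   0   0   9   9   9   9   9   9
  2   0   0   0   0   0   0   0   9   9  10  10  10  10
  3   0   1   1   1   1   1   1   9  10  10  11  11  11
  4   0   1   1   4   5   5   5   9  10  10  13  14  14
  5   0   4   5   5   8   9   9   9  13  14  14  17  18
  6   0   4   5   5   8   9   9  10  13  14  14  17  18

18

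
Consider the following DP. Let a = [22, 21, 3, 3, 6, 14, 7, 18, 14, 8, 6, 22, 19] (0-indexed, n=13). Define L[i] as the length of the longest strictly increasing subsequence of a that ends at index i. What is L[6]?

   i    0    1    2    3    4    5    6    7    8    9   10   11   12
a[i]   22   21    3    3    6   14    7   18   14    8    6   22   19
L[i]    1    1    1    1    2    3    3    4    4    4    2    5    5

3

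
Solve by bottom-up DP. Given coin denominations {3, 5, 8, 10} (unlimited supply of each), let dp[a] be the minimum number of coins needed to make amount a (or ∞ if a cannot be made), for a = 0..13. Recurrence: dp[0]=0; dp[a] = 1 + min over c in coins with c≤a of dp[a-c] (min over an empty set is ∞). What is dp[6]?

 a  0  1  2  3  4  5  6  7  8  9 10 11 12 13
dp  0  -  -  1  -  1  2  -  1  3  1  2  4  2
(- denotes ∞ / unreachable)

2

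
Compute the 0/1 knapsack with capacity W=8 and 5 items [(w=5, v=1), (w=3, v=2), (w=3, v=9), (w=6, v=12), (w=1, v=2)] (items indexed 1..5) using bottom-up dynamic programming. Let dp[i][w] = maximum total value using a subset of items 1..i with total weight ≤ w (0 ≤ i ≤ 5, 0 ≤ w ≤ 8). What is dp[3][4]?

i\w   0   1   2   3   4   5   6   7   8
  0   0   0   0   0   0   0   0   0   0
  1   0   0   0   0   0   1   1   1   1
  2   0   0   0   2   2   2   2   2   3
  3   0   0   0   9   9   9  11  11  11
  4   0   0   0   9   9   9  12  12  12
  5   0   2   2   9  11  11  12  14  14

9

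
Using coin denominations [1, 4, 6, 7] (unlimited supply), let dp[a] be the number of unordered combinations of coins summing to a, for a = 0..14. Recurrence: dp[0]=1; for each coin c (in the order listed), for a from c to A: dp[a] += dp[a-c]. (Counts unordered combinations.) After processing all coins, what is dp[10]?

6

after  coin     0     1     2     3     4     5     6     7     8     9    10    11    12    13    14
          1     1     1     1     1     1     1     1     1     1     1     1     1     1     1     1
          4     1     1     1     1     2     2     2     2     3     3     3     3     4     4     4
          6     1     1     1     1     2     2     3     3     4     4     5     5     7     7     8
          7     1     1     1     1     2     2     3     4     5     5     6     7     9    10    12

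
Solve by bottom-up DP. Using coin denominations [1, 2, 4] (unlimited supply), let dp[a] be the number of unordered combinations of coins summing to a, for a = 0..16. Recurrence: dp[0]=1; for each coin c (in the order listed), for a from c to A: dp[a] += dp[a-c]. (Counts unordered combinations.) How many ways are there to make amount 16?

after  coin     0     1     2     3     4     5     6     7     8     9    10    11    12    13    14    15    16
          1     1     1     1     1     1     1     1     1     1     1     1     1     1     1     1     1     1
          2     1     1     2     2     3     3     4     4     5     5     6     6     7     7     8     8     9
          4     1     1     2     2     4     4     6     6     9     9    12    12    16    16    20    20    25

25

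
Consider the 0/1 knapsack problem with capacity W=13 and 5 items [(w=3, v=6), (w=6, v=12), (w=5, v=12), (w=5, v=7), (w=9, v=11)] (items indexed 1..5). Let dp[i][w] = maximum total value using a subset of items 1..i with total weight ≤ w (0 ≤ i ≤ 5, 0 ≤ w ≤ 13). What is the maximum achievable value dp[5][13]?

i\w   0   1   2   3   4   5   6   7   8   9  10  11  12  13
  0   0   0   0   0   0   0   0   0   0   0   0   0   0   0
  1   0   0   0   6   6   6   6   6   6   6   6   6   6   6
  2   0   0   0   6   6   6  12  12  12  18  18  18  18  18
  3   0   0   0   6   6  12  12  12  18  18  18  24  24  24
  4   0   0   0   6   6  12  12  12  18  18  19  24  24  25
  5   0   0   0   6   6  12  12  12  18  18  19  24  24  25

25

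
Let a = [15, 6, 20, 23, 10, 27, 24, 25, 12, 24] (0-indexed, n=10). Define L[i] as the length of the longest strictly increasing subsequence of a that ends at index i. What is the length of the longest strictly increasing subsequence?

   i    0    1    2    3    4    5    6    7    8    9
a[i]   15    6   20   23   10   27   24   25   12   24
L[i]    1    1    2    3    2    4    4    5    3    4

5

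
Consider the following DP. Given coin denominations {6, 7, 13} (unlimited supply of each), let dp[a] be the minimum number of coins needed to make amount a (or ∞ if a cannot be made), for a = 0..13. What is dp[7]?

1

 a  0  1  2  3  4  5  6  7  8  9 10 11 12 13
dp  0  -  -  -  -  -  1  1  -  -  -  -  2  1
(- denotes ∞ / unreachable)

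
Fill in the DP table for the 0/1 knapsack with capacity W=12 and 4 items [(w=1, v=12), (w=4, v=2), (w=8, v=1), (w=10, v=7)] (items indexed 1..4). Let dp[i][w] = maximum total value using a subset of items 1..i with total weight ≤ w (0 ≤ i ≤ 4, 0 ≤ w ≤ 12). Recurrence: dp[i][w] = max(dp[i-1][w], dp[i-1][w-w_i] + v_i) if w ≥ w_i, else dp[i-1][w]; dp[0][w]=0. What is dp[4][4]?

12

i\w   0   1   2   3   4   5   6   7   8   9  10  11  12
  0   0   0   0   0   0   0   0   0   0   0   0   0   0
  1   0  12  12  12  12  12  12  12  12  12  12  12  12
  2   0  12  12  12  12  14  14  14  14  14  14  14  14
  3   0  12  12  12  12  14  14  14  14  14  14  14  14
  4   0  12  12  12  12  14  14  14  14  14  14  19  19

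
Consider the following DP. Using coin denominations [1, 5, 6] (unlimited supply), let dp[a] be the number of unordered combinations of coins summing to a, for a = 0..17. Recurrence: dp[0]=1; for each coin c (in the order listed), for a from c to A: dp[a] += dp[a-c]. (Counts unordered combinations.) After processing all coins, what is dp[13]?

after  coin     0     1     2     3     4     5     6     7     8     9    10    11    12    13    14    15    16    17
          1     1     1     1     1     1     1     1     1     1     1     1     1     1     1     1     1     1     1
          5     1     1     1     1     1     2     2     2     2     2     3     3     3     3     3     4     4     4
          6     1     1     1     1     1     2     3     3     3     3     4     5     6     6     6     7     8     9

6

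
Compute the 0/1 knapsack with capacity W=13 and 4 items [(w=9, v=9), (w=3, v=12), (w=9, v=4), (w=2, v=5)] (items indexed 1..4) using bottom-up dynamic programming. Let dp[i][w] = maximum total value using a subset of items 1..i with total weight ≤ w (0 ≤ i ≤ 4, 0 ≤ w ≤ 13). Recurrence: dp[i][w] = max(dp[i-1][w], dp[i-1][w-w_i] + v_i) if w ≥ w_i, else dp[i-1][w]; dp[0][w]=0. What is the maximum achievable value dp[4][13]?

21

i\w   0   1   2   3   4   5   6   7   8   9  10  11  12  13
  0   0   0   0   0   0   0   0   0   0   0   0   0   0   0
  1   0   0   0   0   0   0   0   0   0   9   9   9   9   9
  2   0   0   0  12  12  12  12  12  12  12  12  12  21  21
  3   0   0   0  12  12  12  12  12  12  12  12  12  21  21
  4   0   0   5  12  12  17  17  17  17  17  17  17  21  21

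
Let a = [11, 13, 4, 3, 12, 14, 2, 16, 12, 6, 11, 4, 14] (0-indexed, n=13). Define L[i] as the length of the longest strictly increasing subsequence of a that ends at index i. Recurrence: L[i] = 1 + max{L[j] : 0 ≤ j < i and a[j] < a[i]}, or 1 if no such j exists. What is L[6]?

1

   i    0    1    2    3    4    5    6    7    8    9   10   11   12
a[i]   11   13    4    3   12   14    2   16   12    6   11    4   14
L[i]    1    2    1    1    2    3    1    4    2    2    3    2    4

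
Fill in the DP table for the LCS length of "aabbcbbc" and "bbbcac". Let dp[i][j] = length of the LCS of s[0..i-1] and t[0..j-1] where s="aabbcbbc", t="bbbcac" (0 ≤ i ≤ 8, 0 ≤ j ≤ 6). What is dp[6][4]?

3

   ''  b  b  b  c  a  c
''  0  0  0  0  0  0  0
 a  0  0  0  0  0  1  1
 a  0  0  0  0  0  1  1
 b  0  1  1  1  1  1  1
 b  0  1  2  2  2  2  2
 c  0  1  2  2  3  3  3
 b  0  1  2  3  3  3  3
 b  0  1  2  3  3  3  3
 c  0  1  2  3  4  4  4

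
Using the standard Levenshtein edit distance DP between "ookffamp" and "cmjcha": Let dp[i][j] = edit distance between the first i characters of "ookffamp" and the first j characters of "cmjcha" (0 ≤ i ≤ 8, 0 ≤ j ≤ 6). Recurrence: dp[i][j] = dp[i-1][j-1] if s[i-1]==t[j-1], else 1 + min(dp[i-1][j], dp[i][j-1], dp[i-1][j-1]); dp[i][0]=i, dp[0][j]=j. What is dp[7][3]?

   ''  c  m  j  c  h  a
''  0  1  2  3  4  5  6
 o  1  1  2  3  4  5  6
 o  2  2  2  3  4  5  6
 k  3  3  3  3  4  5  6
 f  4  4  4  4  4  5  6
 f  5  5  5  5  5  5  6
 a  6  6  6  6  6  6  5
 m  7  7  6  7  7  7  6
 p  8  8  7  7  8  8  7

7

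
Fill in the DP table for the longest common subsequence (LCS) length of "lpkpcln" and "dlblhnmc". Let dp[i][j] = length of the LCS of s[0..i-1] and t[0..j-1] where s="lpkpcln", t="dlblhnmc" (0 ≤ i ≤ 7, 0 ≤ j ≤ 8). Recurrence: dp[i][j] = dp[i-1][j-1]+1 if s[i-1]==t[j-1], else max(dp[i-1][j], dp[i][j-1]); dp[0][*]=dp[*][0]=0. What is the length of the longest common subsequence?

   ''  d  l  b  l  h  n  m  c
''  0  0  0  0  0  0  0  0  0
 l  0  0  1  1  1  1  1  1  1
 p  0  0  1  1  1  1  1  1  1
 k  0  0  1  1  1  1  1  1  1
 p  0  0  1  1  1  1  1  1  1
 c  0  0  1  1  1  1  1  1  2
 l  0  0  1  1  2  2  2  2  2
 n  0  0  1  1  2  2  3  3  3

3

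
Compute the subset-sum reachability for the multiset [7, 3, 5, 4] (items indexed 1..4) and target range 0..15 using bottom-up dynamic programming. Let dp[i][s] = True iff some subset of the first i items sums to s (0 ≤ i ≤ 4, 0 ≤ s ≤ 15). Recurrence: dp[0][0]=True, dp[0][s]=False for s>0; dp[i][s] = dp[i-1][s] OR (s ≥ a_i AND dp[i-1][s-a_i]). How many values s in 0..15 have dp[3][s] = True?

i\s   0   1   2   3   4   5   6   7   8   9  10  11  12  13  14  15
  0   T   F   F   F   F   F   F   F   F   F   F   F   F   F   F   F
  1   T   F   F   F   F   F   F   T   F   F   F   F   F   F   F   F
  2   T   F   F   T   F   F   F   T   F   F   T   F   F   F   F   F
  3   T   F   F   T   F   T   F   T   T   F   T   F   T   F   F   T
  4   T   F   F   T   T   T   F   T   T   T   T   T   T   F   T   T

8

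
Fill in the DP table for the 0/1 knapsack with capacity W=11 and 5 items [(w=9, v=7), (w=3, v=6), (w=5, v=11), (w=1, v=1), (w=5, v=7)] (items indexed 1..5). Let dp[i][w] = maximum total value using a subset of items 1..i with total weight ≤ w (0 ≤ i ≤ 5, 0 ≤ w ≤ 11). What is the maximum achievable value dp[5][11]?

i\w   0   1   2   3   4   5   6   7   8   9  10  11
  0   0   0   0   0   0   0   0   0   0   0   0   0
  1   0   0   0   0   0   0   0   0   0   7   7   7
  2   0   0   0   6   6   6   6   6   6   7   7   7
  3   0   0   0   6   6  11  11  11  17  17  17  17
  4   0   1   1   6   7  11  12  12  17  18  18  18
  5   0   1   1   6   7  11  12  12  17  18  18  19

19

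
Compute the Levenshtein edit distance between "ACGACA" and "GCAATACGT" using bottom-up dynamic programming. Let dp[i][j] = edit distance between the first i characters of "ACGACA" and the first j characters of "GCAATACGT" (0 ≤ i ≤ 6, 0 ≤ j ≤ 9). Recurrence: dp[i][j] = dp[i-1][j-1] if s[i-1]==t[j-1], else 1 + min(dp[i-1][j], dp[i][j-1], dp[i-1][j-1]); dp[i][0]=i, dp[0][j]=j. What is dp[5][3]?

3

   ''  G  C  A  A  T  A  C  G  T
''  0  1  2  3  4  5  6  7  8  9
 A  1  1  2  2  3  4  5  6  7  8
 C  2  2  1  2  3  4  5  5  6  7
 G  3  2  2  2  3  4  5  6  5  6
 A  4  3  3  2  2  3  4  5  6  6
 C  5  4  3  3  3  3  4  4  5  6
 A  6  5  4  3  3  4  3  4  5  6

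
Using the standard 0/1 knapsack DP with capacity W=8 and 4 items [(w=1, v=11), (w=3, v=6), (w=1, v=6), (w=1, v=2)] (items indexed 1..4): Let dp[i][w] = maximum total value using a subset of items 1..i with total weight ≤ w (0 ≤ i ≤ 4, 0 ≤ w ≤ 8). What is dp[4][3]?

i\w   0   1   2   3   4   5   6   7   8
  0   0   0   0   0   0   0   0   0   0
  1   0  11  11  11  11  11  11  11  11
  2   0  11  11  11  17  17  17  17  17
  3   0  11  17  17  17  23  23  23  23
  4   0  11  17  19  19  23  25  25  25

19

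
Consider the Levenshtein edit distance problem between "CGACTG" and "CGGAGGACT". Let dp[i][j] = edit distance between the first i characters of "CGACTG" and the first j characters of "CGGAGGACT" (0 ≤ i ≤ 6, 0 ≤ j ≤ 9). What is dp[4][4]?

2

   ''  C  G  G  A  G  G  A  C  T
''  0  1  2  3  4  5  6  7  8  9
 C  1  0  1  2  3  4  5  6  7  8
 G  2  1  0  1  2  3  4  5  6  7
 A  3  2  1  1  1  2  3  4  5  6
 C  4  3  2  2  2  2  3  4  4  5
 T  5  4  3  3  3  3  3  4  5  4
 G  6  5  4  3  4  3  3  4  5  5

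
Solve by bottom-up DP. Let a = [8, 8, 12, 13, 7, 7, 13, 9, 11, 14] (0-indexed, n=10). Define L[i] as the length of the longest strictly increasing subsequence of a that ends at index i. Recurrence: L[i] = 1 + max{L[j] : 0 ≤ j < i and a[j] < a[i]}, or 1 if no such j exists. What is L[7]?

2

   i    0    1    2    3    4    5    6    7    8    9
a[i]    8    8   12   13    7    7   13    9   11   14
L[i]    1    1    2    3    1    1    3    2    3    4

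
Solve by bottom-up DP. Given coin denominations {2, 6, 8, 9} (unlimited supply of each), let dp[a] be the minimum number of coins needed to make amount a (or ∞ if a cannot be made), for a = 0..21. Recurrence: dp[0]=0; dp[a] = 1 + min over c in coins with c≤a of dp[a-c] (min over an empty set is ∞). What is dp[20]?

3

 a  0  1  2  3  4  5  6  7  8  9 10 11 12 13 14 15 16 17 18 19 20 21
dp  0  -  1  -  2  -  1  -  1  1  2  2  2  3  2  2  2  2  2  3  3  3
(- denotes ∞ / unreachable)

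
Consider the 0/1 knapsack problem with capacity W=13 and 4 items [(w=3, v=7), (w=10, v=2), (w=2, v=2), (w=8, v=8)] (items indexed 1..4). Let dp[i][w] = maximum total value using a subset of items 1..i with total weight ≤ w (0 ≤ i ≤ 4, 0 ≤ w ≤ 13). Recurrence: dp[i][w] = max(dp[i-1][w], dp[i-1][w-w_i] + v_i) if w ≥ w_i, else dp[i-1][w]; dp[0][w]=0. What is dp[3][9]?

i\w   0   1   2   3   4   5   6   7   8   9  10  11  12  13
  0   0   0   0   0   0   0   0   0   0   0   0   0   0   0
  1   0   0   0   7   7   7   7   7   7   7   7   7   7   7
  2   0   0   0   7   7   7   7   7   7   7   7   7   7   9
  3   0   0   2   7   7   9   9   9   9   9   9   9   9   9
  4   0   0   2   7   7   9   9   9   9   9  10  15  15  17

9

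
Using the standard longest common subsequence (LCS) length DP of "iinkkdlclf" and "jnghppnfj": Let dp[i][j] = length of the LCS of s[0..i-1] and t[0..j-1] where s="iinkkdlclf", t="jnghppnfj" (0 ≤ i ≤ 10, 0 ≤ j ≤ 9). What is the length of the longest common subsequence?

   ''  j  n  g  h  p  p  n  f  j
''  0  0  0  0  0  0  0  0  0  0
 i  0  0  0  0  0  0  0  0  0  0
 i  0  0  0  0  0  0  0  0  0  0
 n  0  0  1  1  1  1  1  1  1  1
 k  0  0  1  1  1  1  1  1  1  1
 k  0  0  1  1  1  1  1  1  1  1
 d  0  0  1  1  1  1  1  1  1  1
 l  0  0  1  1  1  1  1  1  1  1
 c  0  0  1  1  1  1  1  1  1  1
 l  0  0  1  1  1  1  1  1  1  1
 f  0  0  1  1  1  1  1  1  2  2

2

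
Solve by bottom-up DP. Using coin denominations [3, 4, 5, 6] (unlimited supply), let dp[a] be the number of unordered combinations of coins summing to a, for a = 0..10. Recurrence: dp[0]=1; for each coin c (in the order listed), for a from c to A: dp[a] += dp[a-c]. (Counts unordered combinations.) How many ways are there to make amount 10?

after  coin     0     1     2     3     4     5     6     7     8     9    10
          3     1     0     0     1     0     0     1     0     0     1     0
          4     1     0     0     1     1     0     1     1     1     1     1
          5     1     0     0     1     1     1     1     1     2     2     2
          6     1     0     0     1     1     1     2     1     2     3     3

3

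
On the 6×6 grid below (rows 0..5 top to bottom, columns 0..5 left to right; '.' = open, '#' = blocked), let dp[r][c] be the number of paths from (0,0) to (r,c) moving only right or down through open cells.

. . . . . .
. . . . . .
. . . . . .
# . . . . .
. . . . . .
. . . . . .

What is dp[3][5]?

r\c   0   1   2   3   4   5
  0   1   1   1   1   1   1
  1   1   2   3   4   5   6
  2   1   3   6  10  15  21
  3   0   3   9  19  34  55
  4   0   3  12  31  65 120
  5   0   3  15  46 111 231

55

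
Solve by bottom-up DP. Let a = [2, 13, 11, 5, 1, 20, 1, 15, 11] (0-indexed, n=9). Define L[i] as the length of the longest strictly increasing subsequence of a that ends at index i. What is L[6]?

   i    0    1    2    3    4    5    6    7    8
a[i]    2   13   11    5    1   20    1   15   11
L[i]    1    2    2    2    1    3    1    3    3

1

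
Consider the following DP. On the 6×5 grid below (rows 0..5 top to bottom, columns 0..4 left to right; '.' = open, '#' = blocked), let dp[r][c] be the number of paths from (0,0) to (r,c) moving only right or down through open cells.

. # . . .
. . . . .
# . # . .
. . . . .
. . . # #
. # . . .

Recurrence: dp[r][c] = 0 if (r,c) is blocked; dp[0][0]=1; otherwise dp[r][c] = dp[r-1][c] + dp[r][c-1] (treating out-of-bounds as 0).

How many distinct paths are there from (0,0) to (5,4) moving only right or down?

r\c   0   1   2   3   4
  0   1   0   0   0   0
  1   1   1   1   1   1
  2   0   1   0   1   2
  3   0   1   1   2   4
  4   0   1   2   0   0
  5   0   0   2   2   2

2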